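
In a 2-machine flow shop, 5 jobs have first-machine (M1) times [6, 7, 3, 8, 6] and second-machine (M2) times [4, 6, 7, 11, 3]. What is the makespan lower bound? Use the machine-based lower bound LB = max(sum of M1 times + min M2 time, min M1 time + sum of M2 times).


LB1 = sum(M1 times) + min(M2 times) = 30 + 3 = 33
LB2 = min(M1 times) + sum(M2 times) = 3 + 31 = 34
Lower bound = max(LB1, LB2) = max(33, 34) = 34

34


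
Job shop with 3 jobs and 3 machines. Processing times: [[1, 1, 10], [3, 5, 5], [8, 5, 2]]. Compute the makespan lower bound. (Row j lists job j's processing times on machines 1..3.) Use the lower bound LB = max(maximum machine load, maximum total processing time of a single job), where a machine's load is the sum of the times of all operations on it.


Machine loads:
  Machine 1: 1 + 3 + 8 = 12
  Machine 2: 1 + 5 + 5 = 11
  Machine 3: 10 + 5 + 2 = 17
Max machine load = 17
Job totals:
  Job 1: 12
  Job 2: 13
  Job 3: 15
Max job total = 15
Lower bound = max(17, 15) = 17

17


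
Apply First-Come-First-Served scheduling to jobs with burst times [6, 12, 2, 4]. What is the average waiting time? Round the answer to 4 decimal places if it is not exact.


FCFS order (as given): [6, 12, 2, 4]
Waiting times:
  Job 1: wait = 0
  Job 2: wait = 6
  Job 3: wait = 18
  Job 4: wait = 20
Sum of waiting times = 44
Average waiting time = 44/4 = 11.0

11.0


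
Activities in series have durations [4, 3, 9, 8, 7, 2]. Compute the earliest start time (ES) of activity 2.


Activity 2 starts after activities 1 through 1 complete.
Predecessor durations: [4]
ES = 4 = 4

4


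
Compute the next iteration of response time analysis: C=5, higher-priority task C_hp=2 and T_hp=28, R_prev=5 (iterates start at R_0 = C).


R_next = C + ceil(R_prev / T_hp) * C_hp
ceil(5 / 28) = ceil(0.1786) = 1
Interference = 1 * 2 = 2
R_next = 5 + 2 = 7

7


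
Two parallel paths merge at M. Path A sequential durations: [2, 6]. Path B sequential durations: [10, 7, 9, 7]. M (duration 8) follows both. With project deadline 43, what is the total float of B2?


Forward pass: ES(B2) = sum of predecessors on chain B = 10
EF = ES + duration = 10 + 7 = 17
Backward pass: LF(M) = deadline = 43; LS(M) = 43 - 8 = 35
LF(B2) = LS(M) - sum(successors on chain B) = 35 - 16 = 19
LS = LF - duration = 19 - 7 = 12
Total float = LS - ES = 12 - 10 = 2

2


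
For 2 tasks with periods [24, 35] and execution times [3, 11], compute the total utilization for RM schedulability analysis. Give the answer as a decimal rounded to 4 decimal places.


Compute individual utilizations (exact fractions):
  Task 1: C/T = 3/24 = 1/8 (approx. 0.125)
  Task 2: C/T = 11/35 (approx. 0.3143)
Total utilization U = 1/8 + 11/35 = 123/280
Rounded to 4 decimal places: U = 0.4393
RM (Liu & Layland) bound for 2 tasks = 0.828427; compare with U = 123/280 (approx. 0.439286)
U <= bound, so schedulable by RM sufficient condition.

0.4393


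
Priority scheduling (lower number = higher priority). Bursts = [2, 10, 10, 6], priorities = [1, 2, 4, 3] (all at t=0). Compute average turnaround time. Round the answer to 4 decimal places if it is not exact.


Sort by priority (ascending = highest first):
Order: [(1, 2), (2, 10), (3, 6), (4, 10)]
Completion times:
  Priority 1, burst=2, C=2
  Priority 2, burst=10, C=12
  Priority 3, burst=6, C=18
  Priority 4, burst=10, C=28
Average turnaround = 60/4 = 15.0

15.0


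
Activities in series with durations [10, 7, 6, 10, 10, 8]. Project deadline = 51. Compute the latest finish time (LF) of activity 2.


LF(activity 2) = deadline - sum of successor durations
Successors: activities 3 through 6 with durations [6, 10, 10, 8]
Sum of successor durations = 34
LF = 51 - 34 = 17

17


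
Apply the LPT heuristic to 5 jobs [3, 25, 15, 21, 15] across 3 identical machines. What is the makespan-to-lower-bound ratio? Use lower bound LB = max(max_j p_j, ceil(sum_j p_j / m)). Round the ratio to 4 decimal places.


LPT order: [25, 21, 15, 15, 3]
Machine loads after assignment: [25, 24, 30]
LPT makespan = 30
Lower bound = max(max_job, ceil(total/3)) = max(25, 27) = 27
Ratio = 30 / 27 = 1.1111

1.1111


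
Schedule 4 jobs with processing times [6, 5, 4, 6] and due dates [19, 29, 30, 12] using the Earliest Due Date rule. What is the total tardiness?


Sort by due date (EDD order): [(6, 12), (6, 19), (5, 29), (4, 30)]
Compute completion times and tardiness:
  Job 1: p=6, d=12, C=6, tardiness=max(0,6-12)=0
  Job 2: p=6, d=19, C=12, tardiness=max(0,12-19)=0
  Job 3: p=5, d=29, C=17, tardiness=max(0,17-29)=0
  Job 4: p=4, d=30, C=21, tardiness=max(0,21-30)=0
Total tardiness = 0

0


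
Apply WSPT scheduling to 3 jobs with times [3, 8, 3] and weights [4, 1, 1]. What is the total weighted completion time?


Compute p/w ratios and sort ascending (WSPT): [(3, 4), (3, 1), (8, 1)]
Compute weighted completion times:
  Job (p=3,w=4): C=3, w*C=4*3=12
  Job (p=3,w=1): C=6, w*C=1*6=6
  Job (p=8,w=1): C=14, w*C=1*14=14
Total weighted completion time = 32

32


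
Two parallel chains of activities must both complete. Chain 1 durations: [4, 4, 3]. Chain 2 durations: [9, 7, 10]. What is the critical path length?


Path A total = 4 + 4 + 3 = 11
Path B total = 9 + 7 + 10 = 26
Critical path = longest path = max(11, 26) = 26

26


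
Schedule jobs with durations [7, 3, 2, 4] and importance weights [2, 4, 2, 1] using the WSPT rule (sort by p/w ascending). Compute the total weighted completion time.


Compute p/w ratios and sort ascending (WSPT): [(3, 4), (2, 2), (7, 2), (4, 1)]
Compute weighted completion times:
  Job (p=3,w=4): C=3, w*C=4*3=12
  Job (p=2,w=2): C=5, w*C=2*5=10
  Job (p=7,w=2): C=12, w*C=2*12=24
  Job (p=4,w=1): C=16, w*C=1*16=16
Total weighted completion time = 62

62


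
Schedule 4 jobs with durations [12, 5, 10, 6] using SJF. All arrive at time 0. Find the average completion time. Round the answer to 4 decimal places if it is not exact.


SJF order (ascending): [5, 6, 10, 12]
Completion times:
  Job 1: burst=5, C=5
  Job 2: burst=6, C=11
  Job 3: burst=10, C=21
  Job 4: burst=12, C=33
Average completion = 70/4 = 17.5

17.5


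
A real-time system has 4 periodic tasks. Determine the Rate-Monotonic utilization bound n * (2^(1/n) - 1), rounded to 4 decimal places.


Compute 2^(1/4) = 1.1892071150
Subtract 1: 1.1892071150 - 1 = 0.1892071150
Multiply by n: 4 * 0.1892071150 = 0.7568284600
Round to 4 dp: 0.7568

0.7568


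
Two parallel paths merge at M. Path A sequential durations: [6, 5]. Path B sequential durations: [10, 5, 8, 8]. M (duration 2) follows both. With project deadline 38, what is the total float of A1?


Forward pass: ES(A1) = sum of predecessors on chain A = 0
EF = ES + duration = 0 + 6 = 6
Backward pass: LF(M) = deadline = 38; LS(M) = 38 - 2 = 36
LF(A1) = LS(M) - sum(successors on chain A) = 36 - 5 = 31
LS = LF - duration = 31 - 6 = 25
Total float = LS - ES = 25 - 0 = 25

25


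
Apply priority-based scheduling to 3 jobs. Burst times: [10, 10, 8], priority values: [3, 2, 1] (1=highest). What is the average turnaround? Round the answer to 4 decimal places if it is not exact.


Sort by priority (ascending = highest first):
Order: [(1, 8), (2, 10), (3, 10)]
Completion times:
  Priority 1, burst=8, C=8
  Priority 2, burst=10, C=18
  Priority 3, burst=10, C=28
Average turnaround = 54/3 = 18.0

18.0


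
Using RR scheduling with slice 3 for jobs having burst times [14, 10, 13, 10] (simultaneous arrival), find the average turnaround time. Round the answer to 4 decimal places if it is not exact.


Time quantum = 3
Execution trace:
  J1 runs 3 units, time = 3
  J2 runs 3 units, time = 6
  J3 runs 3 units, time = 9
  J4 runs 3 units, time = 12
  J1 runs 3 units, time = 15
  J2 runs 3 units, time = 18
  J3 runs 3 units, time = 21
  J4 runs 3 units, time = 24
  J1 runs 3 units, time = 27
  J2 runs 3 units, time = 30
  J3 runs 3 units, time = 33
  J4 runs 3 units, time = 36
  J1 runs 3 units, time = 39
  J2 runs 1 units, time = 40
  J3 runs 3 units, time = 43
  J4 runs 1 units, time = 44
  J1 runs 2 units, time = 46
  J3 runs 1 units, time = 47
Finish times: [46, 40, 47, 44]
Average turnaround = 177/4 = 44.25

44.25


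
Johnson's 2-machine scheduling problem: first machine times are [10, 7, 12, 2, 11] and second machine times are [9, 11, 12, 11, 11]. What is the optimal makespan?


Apply Johnson's rule:
  Group 1 (a <= b): [(4, 2, 11), (2, 7, 11), (5, 11, 11), (3, 12, 12)]
  Group 2 (a > b): [(1, 10, 9)]
Optimal job order: [4, 2, 5, 3, 1]
Schedule:
  Job 4: M1 done at 2, M2 done at 13
  Job 2: M1 done at 9, M2 done at 24
  Job 5: M1 done at 20, M2 done at 35
  Job 3: M1 done at 32, M2 done at 47
  Job 1: M1 done at 42, M2 done at 56
Makespan = 56

56


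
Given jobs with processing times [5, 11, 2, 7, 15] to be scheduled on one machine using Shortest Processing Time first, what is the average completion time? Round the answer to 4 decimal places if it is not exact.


Sort jobs by processing time (SPT order): [2, 5, 7, 11, 15]
Compute completion times sequentially:
  Job 1: processing = 2, completes at 2
  Job 2: processing = 5, completes at 7
  Job 3: processing = 7, completes at 14
  Job 4: processing = 11, completes at 25
  Job 5: processing = 15, completes at 40
Sum of completion times = 88
Average completion time = 88/5 = 17.6

17.6


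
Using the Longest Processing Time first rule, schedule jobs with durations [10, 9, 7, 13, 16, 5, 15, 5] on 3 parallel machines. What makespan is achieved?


Sort jobs in decreasing order (LPT): [16, 15, 13, 10, 9, 7, 5, 5]
Assign each job to the least loaded machine:
  Machine 1: jobs [16, 7, 5], load = 28
  Machine 2: jobs [15, 9], load = 24
  Machine 3: jobs [13, 10, 5], load = 28
Makespan = max load = 28

28


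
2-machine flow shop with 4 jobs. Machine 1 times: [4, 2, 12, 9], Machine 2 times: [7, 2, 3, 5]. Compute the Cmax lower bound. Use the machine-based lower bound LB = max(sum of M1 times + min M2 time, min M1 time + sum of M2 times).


LB1 = sum(M1 times) + min(M2 times) = 27 + 2 = 29
LB2 = min(M1 times) + sum(M2 times) = 2 + 17 = 19
Lower bound = max(LB1, LB2) = max(29, 19) = 29

29


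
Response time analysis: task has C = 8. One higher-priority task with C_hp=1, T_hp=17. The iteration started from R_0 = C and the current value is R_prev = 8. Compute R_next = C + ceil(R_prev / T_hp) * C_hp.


R_next = C + ceil(R_prev / T_hp) * C_hp
ceil(8 / 17) = ceil(0.4706) = 1
Interference = 1 * 1 = 1
R_next = 8 + 1 = 9

9


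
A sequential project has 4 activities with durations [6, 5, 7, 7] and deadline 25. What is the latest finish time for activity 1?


LF(activity 1) = deadline - sum of successor durations
Successors: activities 2 through 4 with durations [5, 7, 7]
Sum of successor durations = 19
LF = 25 - 19 = 6

6


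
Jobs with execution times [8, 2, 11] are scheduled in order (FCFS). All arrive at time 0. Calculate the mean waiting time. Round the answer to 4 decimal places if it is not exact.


FCFS order (as given): [8, 2, 11]
Waiting times:
  Job 1: wait = 0
  Job 2: wait = 8
  Job 3: wait = 10
Sum of waiting times = 18
Average waiting time = 18/3 = 6.0

6.0


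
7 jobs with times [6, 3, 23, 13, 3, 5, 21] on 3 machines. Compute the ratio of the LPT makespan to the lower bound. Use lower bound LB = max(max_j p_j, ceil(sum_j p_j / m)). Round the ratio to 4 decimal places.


LPT order: [23, 21, 13, 6, 5, 3, 3]
Machine loads after assignment: [26, 24, 24]
LPT makespan = 26
Lower bound = max(max_job, ceil(total/3)) = max(23, 25) = 25
Ratio = 26 / 25 = 1.04

1.04


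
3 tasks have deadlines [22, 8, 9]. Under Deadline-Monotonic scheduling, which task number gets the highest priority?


Sort tasks by relative deadline (ascending):
  Task 2: deadline = 8
  Task 3: deadline = 9
  Task 1: deadline = 22
Priority order (highest first): [2, 3, 1]
Highest priority task = 2

2


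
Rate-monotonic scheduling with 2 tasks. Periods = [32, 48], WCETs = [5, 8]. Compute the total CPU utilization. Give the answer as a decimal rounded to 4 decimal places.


Compute individual utilizations (exact fractions):
  Task 1: C/T = 5/32 (approx. 0.1563)
  Task 2: C/T = 8/48 = 1/6 (approx. 0.1667)
Total utilization U = 5/32 + 1/6 = 31/96
Rounded to 4 decimal places: U = 0.3229
RM (Liu & Layland) bound for 2 tasks = 0.828427; compare with U = 31/96 (approx. 0.322917)
U <= bound, so schedulable by RM sufficient condition.

0.3229


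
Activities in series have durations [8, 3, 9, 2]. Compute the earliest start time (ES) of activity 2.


Activity 2 starts after activities 1 through 1 complete.
Predecessor durations: [8]
ES = 8 = 8

8


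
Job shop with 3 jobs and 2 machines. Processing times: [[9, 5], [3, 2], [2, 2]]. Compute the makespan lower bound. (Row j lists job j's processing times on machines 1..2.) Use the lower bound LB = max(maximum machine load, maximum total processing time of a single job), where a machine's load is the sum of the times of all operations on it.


Machine loads:
  Machine 1: 9 + 3 + 2 = 14
  Machine 2: 5 + 2 + 2 = 9
Max machine load = 14
Job totals:
  Job 1: 14
  Job 2: 5
  Job 3: 4
Max job total = 14
Lower bound = max(14, 14) = 14

14


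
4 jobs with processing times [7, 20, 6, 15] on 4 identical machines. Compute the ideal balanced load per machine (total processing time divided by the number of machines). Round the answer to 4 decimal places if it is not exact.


Total processing time = 7 + 20 + 6 + 15 = 48
Number of machines = 4
Ideal balanced load = 48 / 4 = 12.0

12.0


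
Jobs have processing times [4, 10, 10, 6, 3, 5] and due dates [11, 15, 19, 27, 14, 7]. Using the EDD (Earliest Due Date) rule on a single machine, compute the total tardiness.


Sort by due date (EDD order): [(5, 7), (4, 11), (3, 14), (10, 15), (10, 19), (6, 27)]
Compute completion times and tardiness:
  Job 1: p=5, d=7, C=5, tardiness=max(0,5-7)=0
  Job 2: p=4, d=11, C=9, tardiness=max(0,9-11)=0
  Job 3: p=3, d=14, C=12, tardiness=max(0,12-14)=0
  Job 4: p=10, d=15, C=22, tardiness=max(0,22-15)=7
  Job 5: p=10, d=19, C=32, tardiness=max(0,32-19)=13
  Job 6: p=6, d=27, C=38, tardiness=max(0,38-27)=11
Total tardiness = 31

31


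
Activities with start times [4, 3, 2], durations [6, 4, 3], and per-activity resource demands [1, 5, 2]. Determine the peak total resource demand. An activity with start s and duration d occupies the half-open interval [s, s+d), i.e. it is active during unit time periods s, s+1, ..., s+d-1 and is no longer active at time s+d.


Each activity i is active on [start_i, start_i + duration_i).
Compute total resource usage per time slot:
  t=0: active resources = [], total = 0
  t=1: active resources = [], total = 0
  t=2: active resources = [2], total = 2
  t=3: active resources = [5, 2], total = 7
  t=4: active resources = [1, 5, 2], total = 8
  t=5: active resources = [1, 5], total = 6
  t=6: active resources = [1, 5], total = 6
  t=7: active resources = [1], total = 1
  t=8: active resources = [1], total = 1
  t=9: active resources = [1], total = 1
Peak resource demand = 8

8


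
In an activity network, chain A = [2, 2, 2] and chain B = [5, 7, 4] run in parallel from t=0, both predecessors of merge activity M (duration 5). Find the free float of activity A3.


ES(A3) = sum of predecessors on chain A = 4
EF(A3) = ES + duration = 4 + 2 = 6
Successor of A3 is M. ES(M) = max(sum(A), sum(B)) = max(6, 16) = 16
Free float = ES(successor) - EF(current) = 16 - 6 = 10

10


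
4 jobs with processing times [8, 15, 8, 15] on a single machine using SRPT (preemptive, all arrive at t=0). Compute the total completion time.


Since all jobs arrive at t=0, SRPT equals SPT ordering.
SPT order: [8, 8, 15, 15]
Completion times:
  Job 1: p=8, C=8
  Job 2: p=8, C=16
  Job 3: p=15, C=31
  Job 4: p=15, C=46
Total completion time = 8 + 16 + 31 + 46 = 101

101


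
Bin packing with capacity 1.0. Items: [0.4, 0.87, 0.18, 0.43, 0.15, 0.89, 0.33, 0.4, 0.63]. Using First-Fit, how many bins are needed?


Place items sequentially using First-Fit:
  Item 0.4 -> new Bin 1
  Item 0.87 -> new Bin 2
  Item 0.18 -> Bin 1 (now 0.58)
  Item 0.43 -> new Bin 3
  Item 0.15 -> Bin 1 (now 0.73)
  Item 0.89 -> new Bin 4
  Item 0.33 -> Bin 3 (now 0.76)
  Item 0.4 -> new Bin 5
  Item 0.63 -> new Bin 6
Total bins used = 6

6


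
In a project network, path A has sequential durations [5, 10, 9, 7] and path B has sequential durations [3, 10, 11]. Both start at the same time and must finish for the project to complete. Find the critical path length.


Path A total = 5 + 10 + 9 + 7 = 31
Path B total = 3 + 10 + 11 = 24
Critical path = longest path = max(31, 24) = 31

31


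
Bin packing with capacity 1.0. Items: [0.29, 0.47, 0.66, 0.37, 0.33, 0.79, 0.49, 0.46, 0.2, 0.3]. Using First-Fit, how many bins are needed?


Place items sequentially using First-Fit:
  Item 0.29 -> new Bin 1
  Item 0.47 -> Bin 1 (now 0.76)
  Item 0.66 -> new Bin 2
  Item 0.37 -> new Bin 3
  Item 0.33 -> Bin 2 (now 0.99)
  Item 0.79 -> new Bin 4
  Item 0.49 -> Bin 3 (now 0.86)
  Item 0.46 -> new Bin 5
  Item 0.2 -> Bin 1 (now 0.96)
  Item 0.3 -> Bin 5 (now 0.76)
Total bins used = 5

5


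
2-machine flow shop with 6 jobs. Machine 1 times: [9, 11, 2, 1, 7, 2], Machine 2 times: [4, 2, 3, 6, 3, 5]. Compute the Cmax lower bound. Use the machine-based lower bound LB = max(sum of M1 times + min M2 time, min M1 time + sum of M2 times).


LB1 = sum(M1 times) + min(M2 times) = 32 + 2 = 34
LB2 = min(M1 times) + sum(M2 times) = 1 + 23 = 24
Lower bound = max(LB1, LB2) = max(34, 24) = 34

34


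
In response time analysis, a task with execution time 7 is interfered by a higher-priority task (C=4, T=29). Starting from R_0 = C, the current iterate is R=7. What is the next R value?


R_next = C + ceil(R_prev / T_hp) * C_hp
ceil(7 / 29) = ceil(0.2414) = 1
Interference = 1 * 4 = 4
R_next = 7 + 4 = 11

11


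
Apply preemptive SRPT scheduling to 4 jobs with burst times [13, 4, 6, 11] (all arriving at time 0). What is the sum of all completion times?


Since all jobs arrive at t=0, SRPT equals SPT ordering.
SPT order: [4, 6, 11, 13]
Completion times:
  Job 1: p=4, C=4
  Job 2: p=6, C=10
  Job 3: p=11, C=21
  Job 4: p=13, C=34
Total completion time = 4 + 10 + 21 + 34 = 69

69


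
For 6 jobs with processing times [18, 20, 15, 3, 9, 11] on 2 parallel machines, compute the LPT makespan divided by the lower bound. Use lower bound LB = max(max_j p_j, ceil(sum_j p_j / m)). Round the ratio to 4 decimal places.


LPT order: [20, 18, 15, 11, 9, 3]
Machine loads after assignment: [40, 36]
LPT makespan = 40
Lower bound = max(max_job, ceil(total/2)) = max(20, 38) = 38
Ratio = 40 / 38 = 1.0526

1.0526


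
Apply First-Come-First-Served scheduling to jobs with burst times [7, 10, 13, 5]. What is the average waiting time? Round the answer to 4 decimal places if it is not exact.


FCFS order (as given): [7, 10, 13, 5]
Waiting times:
  Job 1: wait = 0
  Job 2: wait = 7
  Job 3: wait = 17
  Job 4: wait = 30
Sum of waiting times = 54
Average waiting time = 54/4 = 13.5

13.5


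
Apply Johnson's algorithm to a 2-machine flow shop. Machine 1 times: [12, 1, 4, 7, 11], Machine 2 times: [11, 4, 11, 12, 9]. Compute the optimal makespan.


Apply Johnson's rule:
  Group 1 (a <= b): [(2, 1, 4), (3, 4, 11), (4, 7, 12)]
  Group 2 (a > b): [(1, 12, 11), (5, 11, 9)]
Optimal job order: [2, 3, 4, 1, 5]
Schedule:
  Job 2: M1 done at 1, M2 done at 5
  Job 3: M1 done at 5, M2 done at 16
  Job 4: M1 done at 12, M2 done at 28
  Job 1: M1 done at 24, M2 done at 39
  Job 5: M1 done at 35, M2 done at 48
Makespan = 48

48


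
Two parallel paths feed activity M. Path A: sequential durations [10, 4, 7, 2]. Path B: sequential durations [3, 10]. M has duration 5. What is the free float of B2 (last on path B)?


ES(B2) = sum of predecessors on chain B = 3
EF(B2) = ES + duration = 3 + 10 = 13
Successor of B2 is M. ES(M) = max(sum(A), sum(B)) = max(23, 13) = 23
Free float = ES(successor) - EF(current) = 23 - 13 = 10

10


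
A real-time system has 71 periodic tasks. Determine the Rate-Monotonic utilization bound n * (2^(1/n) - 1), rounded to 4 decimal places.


Compute 2^(1/71) = 1.0098104463
Subtract 1: 1.0098104463 - 1 = 0.0098104463
Multiply by n: 71 * 0.0098104463 = 0.6965416873
Round to 4 dp: 0.6965

0.6965


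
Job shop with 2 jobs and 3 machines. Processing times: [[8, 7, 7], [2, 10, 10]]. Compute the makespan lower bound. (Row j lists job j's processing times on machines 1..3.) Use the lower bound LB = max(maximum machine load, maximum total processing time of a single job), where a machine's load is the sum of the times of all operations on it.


Machine loads:
  Machine 1: 8 + 2 = 10
  Machine 2: 7 + 10 = 17
  Machine 3: 7 + 10 = 17
Max machine load = 17
Job totals:
  Job 1: 22
  Job 2: 22
Max job total = 22
Lower bound = max(17, 22) = 22

22


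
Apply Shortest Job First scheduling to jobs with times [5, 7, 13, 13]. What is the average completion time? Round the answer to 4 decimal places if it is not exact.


SJF order (ascending): [5, 7, 13, 13]
Completion times:
  Job 1: burst=5, C=5
  Job 2: burst=7, C=12
  Job 3: burst=13, C=25
  Job 4: burst=13, C=38
Average completion = 80/4 = 20.0

20.0


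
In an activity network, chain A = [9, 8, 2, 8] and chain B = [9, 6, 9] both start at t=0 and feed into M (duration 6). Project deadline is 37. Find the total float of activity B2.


Forward pass: ES(B2) = sum of predecessors on chain B = 9
EF = ES + duration = 9 + 6 = 15
Backward pass: LF(M) = deadline = 37; LS(M) = 37 - 6 = 31
LF(B2) = LS(M) - sum(successors on chain B) = 31 - 9 = 22
LS = LF - duration = 22 - 6 = 16
Total float = LS - ES = 16 - 9 = 7

7


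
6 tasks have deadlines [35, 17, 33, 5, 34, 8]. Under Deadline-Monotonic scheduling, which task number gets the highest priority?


Sort tasks by relative deadline (ascending):
  Task 4: deadline = 5
  Task 6: deadline = 8
  Task 2: deadline = 17
  Task 3: deadline = 33
  Task 5: deadline = 34
  Task 1: deadline = 35
Priority order (highest first): [4, 6, 2, 3, 5, 1]
Highest priority task = 4

4


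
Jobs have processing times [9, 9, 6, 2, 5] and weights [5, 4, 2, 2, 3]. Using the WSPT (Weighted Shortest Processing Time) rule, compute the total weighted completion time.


Compute p/w ratios and sort ascending (WSPT): [(2, 2), (5, 3), (9, 5), (9, 4), (6, 2)]
Compute weighted completion times:
  Job (p=2,w=2): C=2, w*C=2*2=4
  Job (p=5,w=3): C=7, w*C=3*7=21
  Job (p=9,w=5): C=16, w*C=5*16=80
  Job (p=9,w=4): C=25, w*C=4*25=100
  Job (p=6,w=2): C=31, w*C=2*31=62
Total weighted completion time = 267

267


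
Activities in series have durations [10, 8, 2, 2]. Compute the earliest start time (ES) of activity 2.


Activity 2 starts after activities 1 through 1 complete.
Predecessor durations: [10]
ES = 10 = 10

10


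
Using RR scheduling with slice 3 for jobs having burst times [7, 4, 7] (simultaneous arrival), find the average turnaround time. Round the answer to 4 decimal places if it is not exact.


Time quantum = 3
Execution trace:
  J1 runs 3 units, time = 3
  J2 runs 3 units, time = 6
  J3 runs 3 units, time = 9
  J1 runs 3 units, time = 12
  J2 runs 1 units, time = 13
  J3 runs 3 units, time = 16
  J1 runs 1 units, time = 17
  J3 runs 1 units, time = 18
Finish times: [17, 13, 18]
Average turnaround = 48/3 = 16.0

16.0


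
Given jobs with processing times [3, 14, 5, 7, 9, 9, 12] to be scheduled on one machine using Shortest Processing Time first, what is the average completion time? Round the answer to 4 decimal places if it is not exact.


Sort jobs by processing time (SPT order): [3, 5, 7, 9, 9, 12, 14]
Compute completion times sequentially:
  Job 1: processing = 3, completes at 3
  Job 2: processing = 5, completes at 8
  Job 3: processing = 7, completes at 15
  Job 4: processing = 9, completes at 24
  Job 5: processing = 9, completes at 33
  Job 6: processing = 12, completes at 45
  Job 7: processing = 14, completes at 59
Sum of completion times = 187
Average completion time = 187/7 = 26.7143

26.7143


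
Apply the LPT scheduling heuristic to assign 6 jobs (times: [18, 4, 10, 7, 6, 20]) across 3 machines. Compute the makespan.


Sort jobs in decreasing order (LPT): [20, 18, 10, 7, 6, 4]
Assign each job to the least loaded machine:
  Machine 1: jobs [20], load = 20
  Machine 2: jobs [18, 4], load = 22
  Machine 3: jobs [10, 7, 6], load = 23
Makespan = max load = 23

23


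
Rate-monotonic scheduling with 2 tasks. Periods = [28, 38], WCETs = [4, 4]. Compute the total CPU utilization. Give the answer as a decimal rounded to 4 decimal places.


Compute individual utilizations (exact fractions):
  Task 1: C/T = 4/28 = 1/7 (approx. 0.1429)
  Task 2: C/T = 4/38 = 2/19 (approx. 0.1053)
Total utilization U = 1/7 + 2/19 = 33/133
Rounded to 4 decimal places: U = 0.2481
RM (Liu & Layland) bound for 2 tasks = 0.828427; compare with U = 33/133 (approx. 0.248120)
U <= bound, so schedulable by RM sufficient condition.

0.2481


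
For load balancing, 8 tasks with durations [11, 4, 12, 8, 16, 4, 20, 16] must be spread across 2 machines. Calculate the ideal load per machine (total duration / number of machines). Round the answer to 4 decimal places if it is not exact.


Total processing time = 11 + 4 + 12 + 8 + 16 + 4 + 20 + 16 = 91
Number of machines = 2
Ideal balanced load = 91 / 2 = 45.5

45.5


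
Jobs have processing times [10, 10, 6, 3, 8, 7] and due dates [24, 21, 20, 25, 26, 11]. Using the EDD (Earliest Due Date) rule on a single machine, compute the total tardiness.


Sort by due date (EDD order): [(7, 11), (6, 20), (10, 21), (10, 24), (3, 25), (8, 26)]
Compute completion times and tardiness:
  Job 1: p=7, d=11, C=7, tardiness=max(0,7-11)=0
  Job 2: p=6, d=20, C=13, tardiness=max(0,13-20)=0
  Job 3: p=10, d=21, C=23, tardiness=max(0,23-21)=2
  Job 4: p=10, d=24, C=33, tardiness=max(0,33-24)=9
  Job 5: p=3, d=25, C=36, tardiness=max(0,36-25)=11
  Job 6: p=8, d=26, C=44, tardiness=max(0,44-26)=18
Total tardiness = 40

40


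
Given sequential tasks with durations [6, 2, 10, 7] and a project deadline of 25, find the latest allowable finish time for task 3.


LF(activity 3) = deadline - sum of successor durations
Successors: activities 4 through 4 with durations [7]
Sum of successor durations = 7
LF = 25 - 7 = 18

18


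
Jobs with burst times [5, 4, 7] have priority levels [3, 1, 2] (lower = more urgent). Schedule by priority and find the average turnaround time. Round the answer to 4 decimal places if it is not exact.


Sort by priority (ascending = highest first):
Order: [(1, 4), (2, 7), (3, 5)]
Completion times:
  Priority 1, burst=4, C=4
  Priority 2, burst=7, C=11
  Priority 3, burst=5, C=16
Average turnaround = 31/3 = 10.3333

10.3333


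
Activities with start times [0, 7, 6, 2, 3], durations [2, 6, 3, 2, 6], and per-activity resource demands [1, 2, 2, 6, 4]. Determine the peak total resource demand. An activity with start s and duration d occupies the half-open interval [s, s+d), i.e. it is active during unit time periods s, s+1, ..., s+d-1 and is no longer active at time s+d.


Each activity i is active on [start_i, start_i + duration_i).
Compute total resource usage per time slot:
  t=0: active resources = [1], total = 1
  t=1: active resources = [1], total = 1
  t=2: active resources = [6], total = 6
  t=3: active resources = [6, 4], total = 10
  t=4: active resources = [4], total = 4
  t=5: active resources = [4], total = 4
  t=6: active resources = [2, 4], total = 6
  t=7: active resources = [2, 2, 4], total = 8
  t=8: active resources = [2, 2, 4], total = 8
  t=9: active resources = [2], total = 2
  t=10: active resources = [2], total = 2
  t=11: active resources = [2], total = 2
  t=12: active resources = [2], total = 2
Peak resource demand = 10

10


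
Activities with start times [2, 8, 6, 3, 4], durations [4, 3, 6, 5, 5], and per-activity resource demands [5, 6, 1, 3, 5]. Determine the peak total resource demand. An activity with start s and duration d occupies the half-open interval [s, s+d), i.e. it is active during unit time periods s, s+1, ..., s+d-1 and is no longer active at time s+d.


Each activity i is active on [start_i, start_i + duration_i).
Compute total resource usage per time slot:
  t=0: active resources = [], total = 0
  t=1: active resources = [], total = 0
  t=2: active resources = [5], total = 5
  t=3: active resources = [5, 3], total = 8
  t=4: active resources = [5, 3, 5], total = 13
  t=5: active resources = [5, 3, 5], total = 13
  t=6: active resources = [1, 3, 5], total = 9
  t=7: active resources = [1, 3, 5], total = 9
  t=8: active resources = [6, 1, 5], total = 12
  t=9: active resources = [6, 1], total = 7
  t=10: active resources = [6, 1], total = 7
  t=11: active resources = [1], total = 1
Peak resource demand = 13

13


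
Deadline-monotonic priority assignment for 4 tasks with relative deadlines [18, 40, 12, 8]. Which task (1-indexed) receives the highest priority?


Sort tasks by relative deadline (ascending):
  Task 4: deadline = 8
  Task 3: deadline = 12
  Task 1: deadline = 18
  Task 2: deadline = 40
Priority order (highest first): [4, 3, 1, 2]
Highest priority task = 4

4


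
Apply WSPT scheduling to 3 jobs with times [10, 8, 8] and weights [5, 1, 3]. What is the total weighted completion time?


Compute p/w ratios and sort ascending (WSPT): [(10, 5), (8, 3), (8, 1)]
Compute weighted completion times:
  Job (p=10,w=5): C=10, w*C=5*10=50
  Job (p=8,w=3): C=18, w*C=3*18=54
  Job (p=8,w=1): C=26, w*C=1*26=26
Total weighted completion time = 130

130


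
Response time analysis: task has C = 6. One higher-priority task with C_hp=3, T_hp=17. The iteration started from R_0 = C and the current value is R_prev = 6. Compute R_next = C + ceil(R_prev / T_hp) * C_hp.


R_next = C + ceil(R_prev / T_hp) * C_hp
ceil(6 / 17) = ceil(0.3529) = 1
Interference = 1 * 3 = 3
R_next = 6 + 3 = 9

9


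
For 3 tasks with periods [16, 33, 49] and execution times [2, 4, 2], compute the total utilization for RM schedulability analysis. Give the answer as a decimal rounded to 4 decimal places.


Compute individual utilizations (exact fractions):
  Task 1: C/T = 2/16 = 1/8 (approx. 0.125)
  Task 2: C/T = 4/33 (approx. 0.1212)
  Task 3: C/T = 2/49 (approx. 0.0408)
Total utilization U = 1/8 + 4/33 + 2/49 = 3713/12936
Rounded to 4 decimal places: U = 0.2870
RM (Liu & Layland) bound for 3 tasks = 0.779763; compare with U = 3713/12936 (approx. 0.287028)
U <= bound, so schedulable by RM sufficient condition.

0.2870


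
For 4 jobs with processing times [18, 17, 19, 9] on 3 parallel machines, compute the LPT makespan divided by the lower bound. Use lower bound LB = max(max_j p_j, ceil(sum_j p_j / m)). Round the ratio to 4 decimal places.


LPT order: [19, 18, 17, 9]
Machine loads after assignment: [19, 18, 26]
LPT makespan = 26
Lower bound = max(max_job, ceil(total/3)) = max(19, 21) = 21
Ratio = 26 / 21 = 1.2381

1.2381


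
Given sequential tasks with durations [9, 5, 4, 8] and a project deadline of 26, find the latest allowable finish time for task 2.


LF(activity 2) = deadline - sum of successor durations
Successors: activities 3 through 4 with durations [4, 8]
Sum of successor durations = 12
LF = 26 - 12 = 14

14


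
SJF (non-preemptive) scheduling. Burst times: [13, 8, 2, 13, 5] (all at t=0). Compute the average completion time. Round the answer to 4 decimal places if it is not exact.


SJF order (ascending): [2, 5, 8, 13, 13]
Completion times:
  Job 1: burst=2, C=2
  Job 2: burst=5, C=7
  Job 3: burst=8, C=15
  Job 4: burst=13, C=28
  Job 5: burst=13, C=41
Average completion = 93/5 = 18.6

18.6


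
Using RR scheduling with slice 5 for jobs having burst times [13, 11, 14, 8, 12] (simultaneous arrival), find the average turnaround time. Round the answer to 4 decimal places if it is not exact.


Time quantum = 5
Execution trace:
  J1 runs 5 units, time = 5
  J2 runs 5 units, time = 10
  J3 runs 5 units, time = 15
  J4 runs 5 units, time = 20
  J5 runs 5 units, time = 25
  J1 runs 5 units, time = 30
  J2 runs 5 units, time = 35
  J3 runs 5 units, time = 40
  J4 runs 3 units, time = 43
  J5 runs 5 units, time = 48
  J1 runs 3 units, time = 51
  J2 runs 1 units, time = 52
  J3 runs 4 units, time = 56
  J5 runs 2 units, time = 58
Finish times: [51, 52, 56, 43, 58]
Average turnaround = 260/5 = 52.0

52.0


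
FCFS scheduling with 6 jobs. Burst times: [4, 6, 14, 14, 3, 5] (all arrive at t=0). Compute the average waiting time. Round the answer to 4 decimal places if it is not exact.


FCFS order (as given): [4, 6, 14, 14, 3, 5]
Waiting times:
  Job 1: wait = 0
  Job 2: wait = 4
  Job 3: wait = 10
  Job 4: wait = 24
  Job 5: wait = 38
  Job 6: wait = 41
Sum of waiting times = 117
Average waiting time = 117/6 = 19.5

19.5


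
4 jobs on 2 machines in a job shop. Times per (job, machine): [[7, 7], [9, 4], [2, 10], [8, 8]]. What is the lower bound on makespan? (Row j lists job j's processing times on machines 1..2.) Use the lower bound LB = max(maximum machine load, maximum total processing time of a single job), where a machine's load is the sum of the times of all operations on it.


Machine loads:
  Machine 1: 7 + 9 + 2 + 8 = 26
  Machine 2: 7 + 4 + 10 + 8 = 29
Max machine load = 29
Job totals:
  Job 1: 14
  Job 2: 13
  Job 3: 12
  Job 4: 16
Max job total = 16
Lower bound = max(29, 16) = 29

29


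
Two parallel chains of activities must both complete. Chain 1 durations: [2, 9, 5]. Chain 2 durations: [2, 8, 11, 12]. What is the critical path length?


Path A total = 2 + 9 + 5 = 16
Path B total = 2 + 8 + 11 + 12 = 33
Critical path = longest path = max(16, 33) = 33

33


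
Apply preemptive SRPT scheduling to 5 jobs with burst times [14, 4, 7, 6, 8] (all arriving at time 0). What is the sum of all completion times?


Since all jobs arrive at t=0, SRPT equals SPT ordering.
SPT order: [4, 6, 7, 8, 14]
Completion times:
  Job 1: p=4, C=4
  Job 2: p=6, C=10
  Job 3: p=7, C=17
  Job 4: p=8, C=25
  Job 5: p=14, C=39
Total completion time = 4 + 10 + 17 + 25 + 39 = 95

95


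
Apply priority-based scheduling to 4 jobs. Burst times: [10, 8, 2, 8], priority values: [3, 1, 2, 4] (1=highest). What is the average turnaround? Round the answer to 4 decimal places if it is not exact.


Sort by priority (ascending = highest first):
Order: [(1, 8), (2, 2), (3, 10), (4, 8)]
Completion times:
  Priority 1, burst=8, C=8
  Priority 2, burst=2, C=10
  Priority 3, burst=10, C=20
  Priority 4, burst=8, C=28
Average turnaround = 66/4 = 16.5

16.5


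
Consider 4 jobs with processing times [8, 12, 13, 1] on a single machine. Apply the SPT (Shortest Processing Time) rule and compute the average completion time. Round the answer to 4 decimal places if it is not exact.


Sort jobs by processing time (SPT order): [1, 8, 12, 13]
Compute completion times sequentially:
  Job 1: processing = 1, completes at 1
  Job 2: processing = 8, completes at 9
  Job 3: processing = 12, completes at 21
  Job 4: processing = 13, completes at 34
Sum of completion times = 65
Average completion time = 65/4 = 16.25

16.25


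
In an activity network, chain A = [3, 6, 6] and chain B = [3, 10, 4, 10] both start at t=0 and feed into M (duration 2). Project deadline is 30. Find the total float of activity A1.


Forward pass: ES(A1) = sum of predecessors on chain A = 0
EF = ES + duration = 0 + 3 = 3
Backward pass: LF(M) = deadline = 30; LS(M) = 30 - 2 = 28
LF(A1) = LS(M) - sum(successors on chain A) = 28 - 12 = 16
LS = LF - duration = 16 - 3 = 13
Total float = LS - ES = 13 - 0 = 13

13


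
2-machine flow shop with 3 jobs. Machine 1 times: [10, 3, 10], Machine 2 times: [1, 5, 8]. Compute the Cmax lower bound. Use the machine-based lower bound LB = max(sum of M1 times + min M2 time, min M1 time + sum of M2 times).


LB1 = sum(M1 times) + min(M2 times) = 23 + 1 = 24
LB2 = min(M1 times) + sum(M2 times) = 3 + 14 = 17
Lower bound = max(LB1, LB2) = max(24, 17) = 24

24


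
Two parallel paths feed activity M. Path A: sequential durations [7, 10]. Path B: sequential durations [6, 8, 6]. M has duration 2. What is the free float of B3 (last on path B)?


ES(B3) = sum of predecessors on chain B = 14
EF(B3) = ES + duration = 14 + 6 = 20
Successor of B3 is M. ES(M) = max(sum(A), sum(B)) = max(17, 20) = 20
Free float = ES(successor) - EF(current) = 20 - 20 = 0

0


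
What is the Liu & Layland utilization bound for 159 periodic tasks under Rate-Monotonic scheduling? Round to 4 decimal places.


Compute 2^(1/159) = 1.0043689323
Subtract 1: 1.0043689323 - 1 = 0.0043689323
Multiply by n: 159 * 0.0043689323 = 0.6946602357
Round to 4 dp: 0.6947

0.6947


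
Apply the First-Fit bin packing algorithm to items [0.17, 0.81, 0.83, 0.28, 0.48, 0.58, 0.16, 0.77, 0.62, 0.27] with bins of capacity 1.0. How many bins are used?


Place items sequentially using First-Fit:
  Item 0.17 -> new Bin 1
  Item 0.81 -> Bin 1 (now 0.98)
  Item 0.83 -> new Bin 2
  Item 0.28 -> new Bin 3
  Item 0.48 -> Bin 3 (now 0.76)
  Item 0.58 -> new Bin 4
  Item 0.16 -> Bin 2 (now 0.99)
  Item 0.77 -> new Bin 5
  Item 0.62 -> new Bin 6
  Item 0.27 -> Bin 4 (now 0.85)
Total bins used = 6

6


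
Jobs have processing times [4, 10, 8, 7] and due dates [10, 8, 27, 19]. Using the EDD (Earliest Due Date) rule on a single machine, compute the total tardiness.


Sort by due date (EDD order): [(10, 8), (4, 10), (7, 19), (8, 27)]
Compute completion times and tardiness:
  Job 1: p=10, d=8, C=10, tardiness=max(0,10-8)=2
  Job 2: p=4, d=10, C=14, tardiness=max(0,14-10)=4
  Job 3: p=7, d=19, C=21, tardiness=max(0,21-19)=2
  Job 4: p=8, d=27, C=29, tardiness=max(0,29-27)=2
Total tardiness = 10

10


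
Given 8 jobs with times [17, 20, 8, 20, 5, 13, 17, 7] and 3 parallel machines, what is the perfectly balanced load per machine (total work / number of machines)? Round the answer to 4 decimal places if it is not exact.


Total processing time = 17 + 20 + 8 + 20 + 5 + 13 + 17 + 7 = 107
Number of machines = 3
Ideal balanced load = 107 / 3 = 35.6667

35.6667


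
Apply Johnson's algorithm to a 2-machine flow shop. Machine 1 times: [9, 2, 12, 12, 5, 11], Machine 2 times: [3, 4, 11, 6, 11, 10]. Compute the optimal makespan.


Apply Johnson's rule:
  Group 1 (a <= b): [(2, 2, 4), (5, 5, 11)]
  Group 2 (a > b): [(3, 12, 11), (6, 11, 10), (4, 12, 6), (1, 9, 3)]
Optimal job order: [2, 5, 3, 6, 4, 1]
Schedule:
  Job 2: M1 done at 2, M2 done at 6
  Job 5: M1 done at 7, M2 done at 18
  Job 3: M1 done at 19, M2 done at 30
  Job 6: M1 done at 30, M2 done at 40
  Job 4: M1 done at 42, M2 done at 48
  Job 1: M1 done at 51, M2 done at 54
Makespan = 54

54


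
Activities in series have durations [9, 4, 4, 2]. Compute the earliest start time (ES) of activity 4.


Activity 4 starts after activities 1 through 3 complete.
Predecessor durations: [9, 4, 4]
ES = 9 + 4 + 4 = 17

17


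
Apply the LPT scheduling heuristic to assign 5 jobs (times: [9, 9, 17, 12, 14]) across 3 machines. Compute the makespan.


Sort jobs in decreasing order (LPT): [17, 14, 12, 9, 9]
Assign each job to the least loaded machine:
  Machine 1: jobs [17], load = 17
  Machine 2: jobs [14, 9], load = 23
  Machine 3: jobs [12, 9], load = 21
Makespan = max load = 23

23


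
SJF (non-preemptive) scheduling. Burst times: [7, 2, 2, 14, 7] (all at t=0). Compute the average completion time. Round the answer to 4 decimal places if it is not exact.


SJF order (ascending): [2, 2, 7, 7, 14]
Completion times:
  Job 1: burst=2, C=2
  Job 2: burst=2, C=4
  Job 3: burst=7, C=11
  Job 4: burst=7, C=18
  Job 5: burst=14, C=32
Average completion = 67/5 = 13.4

13.4


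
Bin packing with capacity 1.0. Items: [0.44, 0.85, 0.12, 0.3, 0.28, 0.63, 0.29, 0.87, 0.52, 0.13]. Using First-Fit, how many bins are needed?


Place items sequentially using First-Fit:
  Item 0.44 -> new Bin 1
  Item 0.85 -> new Bin 2
  Item 0.12 -> Bin 1 (now 0.56)
  Item 0.3 -> Bin 1 (now 0.86)
  Item 0.28 -> new Bin 3
  Item 0.63 -> Bin 3 (now 0.91)
  Item 0.29 -> new Bin 4
  Item 0.87 -> new Bin 5
  Item 0.52 -> Bin 4 (now 0.81)
  Item 0.13 -> Bin 1 (now 0.99)
Total bins used = 5

5
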